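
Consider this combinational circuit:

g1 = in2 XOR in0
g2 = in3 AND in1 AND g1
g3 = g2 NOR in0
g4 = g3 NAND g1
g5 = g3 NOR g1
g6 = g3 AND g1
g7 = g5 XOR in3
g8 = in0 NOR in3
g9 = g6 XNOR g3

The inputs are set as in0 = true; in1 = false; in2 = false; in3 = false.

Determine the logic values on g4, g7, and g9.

g1 = in2 XOR in0 = false XOR true = true
g2 = in3 AND in1 AND g1 = false AND false AND true = false
g3 = g2 NOR in0 = false NOR true = false
g4 = g3 NAND g1 = false NAND true = true
g5 = g3 NOR g1 = false NOR true = false
g6 = g3 AND g1 = false AND true = false
g7 = g5 XOR in3 = false XOR false = false
g9 = g6 XNOR g3 = false XNOR false = true

g4 = true  g7 = false  g9 = true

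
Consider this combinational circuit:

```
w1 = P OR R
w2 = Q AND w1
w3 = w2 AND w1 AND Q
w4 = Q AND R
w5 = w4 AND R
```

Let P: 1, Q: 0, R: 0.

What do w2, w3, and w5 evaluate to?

w1 = P OR R = 1 OR 0 = 1
w2 = Q AND w1 = 0 AND 1 = 0
w3 = w2 AND w1 AND Q = 0 AND 1 AND 0 = 0
w4 = Q AND R = 0 AND 0 = 0
w5 = w4 AND R = 0 AND 0 = 0

w2 = 0; w3 = 0; w5 = 0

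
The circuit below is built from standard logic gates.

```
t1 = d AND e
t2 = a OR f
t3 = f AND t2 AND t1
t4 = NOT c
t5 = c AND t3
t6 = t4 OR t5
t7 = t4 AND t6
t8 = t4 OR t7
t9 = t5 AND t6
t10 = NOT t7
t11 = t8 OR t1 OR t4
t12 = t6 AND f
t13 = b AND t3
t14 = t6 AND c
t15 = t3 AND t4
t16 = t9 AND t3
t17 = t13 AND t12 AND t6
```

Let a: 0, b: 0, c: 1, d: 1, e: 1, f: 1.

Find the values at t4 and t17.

t1 = d AND e = 1 AND 1 = 1
t2 = a OR f = 0 OR 1 = 1
t3 = f AND t2 AND t1 = 1 AND 1 AND 1 = 1
t4 = NOT c = NOT 1 = 0
t5 = c AND t3 = 1 AND 1 = 1
t6 = t4 OR t5 = 0 OR 1 = 1
t12 = t6 AND f = 1 AND 1 = 1
t13 = b AND t3 = 0 AND 1 = 0
t17 = t13 AND t12 AND t6 = 0 AND 1 AND 1 = 0

t4 = 0; t17 = 0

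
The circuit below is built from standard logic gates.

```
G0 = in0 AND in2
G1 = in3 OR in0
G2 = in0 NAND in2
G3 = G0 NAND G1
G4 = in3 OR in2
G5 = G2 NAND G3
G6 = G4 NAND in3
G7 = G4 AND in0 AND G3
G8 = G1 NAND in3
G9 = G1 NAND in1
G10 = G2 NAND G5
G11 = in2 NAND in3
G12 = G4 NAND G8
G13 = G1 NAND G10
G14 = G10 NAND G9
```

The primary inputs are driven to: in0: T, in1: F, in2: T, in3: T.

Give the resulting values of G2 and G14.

G2 = F  G14 = F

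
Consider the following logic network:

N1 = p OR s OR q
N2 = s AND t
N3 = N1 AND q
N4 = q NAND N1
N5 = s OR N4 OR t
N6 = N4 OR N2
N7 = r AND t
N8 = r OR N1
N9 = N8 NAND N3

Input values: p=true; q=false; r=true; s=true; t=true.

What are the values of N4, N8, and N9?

N1 = p OR s OR q = true OR true OR false = true
N3 = N1 AND q = true AND false = false
N4 = q NAND N1 = false NAND true = true
N8 = r OR N1 = true OR true = true
N9 = N8 NAND N3 = true NAND false = true

N4 = true; N8 = true; N9 = true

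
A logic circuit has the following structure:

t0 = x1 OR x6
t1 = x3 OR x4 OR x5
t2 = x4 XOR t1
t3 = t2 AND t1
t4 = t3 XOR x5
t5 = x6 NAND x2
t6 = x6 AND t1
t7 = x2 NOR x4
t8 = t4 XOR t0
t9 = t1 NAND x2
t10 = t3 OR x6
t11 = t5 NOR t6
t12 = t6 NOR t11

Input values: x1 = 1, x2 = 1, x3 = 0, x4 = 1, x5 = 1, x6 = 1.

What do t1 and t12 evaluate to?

t1 = x3 OR x4 OR x5 = 0 OR 1 OR 1 = 1
t5 = x6 NAND x2 = 1 NAND 1 = 0
t6 = x6 AND t1 = 1 AND 1 = 1
t11 = t5 NOR t6 = 0 NOR 1 = 0
t12 = t6 NOR t11 = 1 NOR 0 = 0

t1 = 1; t12 = 0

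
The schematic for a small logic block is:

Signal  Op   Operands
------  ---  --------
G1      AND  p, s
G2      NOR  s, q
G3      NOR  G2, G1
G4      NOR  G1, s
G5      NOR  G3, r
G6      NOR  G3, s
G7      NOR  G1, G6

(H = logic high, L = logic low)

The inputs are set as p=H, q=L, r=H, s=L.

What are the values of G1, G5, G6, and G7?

G1 = p AND s = H AND L = L
G2 = s NOR q = L NOR L = H
G3 = G2 NOR G1 = H NOR L = L
G5 = G3 NOR r = L NOR H = L
G6 = G3 NOR s = L NOR L = H
G7 = G1 NOR G6 = L NOR H = L

G1 = L, G5 = L, G6 = H, G7 = L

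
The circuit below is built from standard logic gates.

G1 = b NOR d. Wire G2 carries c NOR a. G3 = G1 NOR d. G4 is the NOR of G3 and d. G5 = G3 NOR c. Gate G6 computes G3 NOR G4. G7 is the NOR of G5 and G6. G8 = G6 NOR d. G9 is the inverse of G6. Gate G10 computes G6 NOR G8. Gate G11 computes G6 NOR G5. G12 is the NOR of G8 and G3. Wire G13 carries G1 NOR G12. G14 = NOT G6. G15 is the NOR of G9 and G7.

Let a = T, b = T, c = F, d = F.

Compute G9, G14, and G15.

G9 = T, G14 = T, G15 = F

G1 = b NOR d = T NOR F = F
G3 = G1 NOR d = F NOR F = T
G4 = G3 NOR d = T NOR F = F
G5 = G3 NOR c = T NOR F = F
G6 = G3 NOR G4 = T NOR F = F
G7 = G5 NOR G6 = F NOR F = T
G9 = NOT G6 = NOT F = T
G14 = NOT G6 = NOT F = T
G15 = G9 NOR G7 = T NOR T = F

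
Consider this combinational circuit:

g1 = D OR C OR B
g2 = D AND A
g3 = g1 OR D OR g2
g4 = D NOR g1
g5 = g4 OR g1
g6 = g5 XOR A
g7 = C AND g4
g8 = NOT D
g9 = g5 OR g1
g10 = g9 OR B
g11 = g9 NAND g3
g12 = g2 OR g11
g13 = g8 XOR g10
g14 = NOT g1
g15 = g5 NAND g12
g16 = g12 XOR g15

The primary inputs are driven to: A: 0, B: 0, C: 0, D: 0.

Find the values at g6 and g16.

g1 = D OR C OR B = 0 OR 0 OR 0 = 0
g2 = D AND A = 0 AND 0 = 0
g3 = g1 OR D OR g2 = 0 OR 0 OR 0 = 0
g4 = D NOR g1 = 0 NOR 0 = 1
g5 = g4 OR g1 = 1 OR 0 = 1
g6 = g5 XOR A = 1 XOR 0 = 1
g9 = g5 OR g1 = 1 OR 0 = 1
g11 = g9 NAND g3 = 1 NAND 0 = 1
g12 = g2 OR g11 = 0 OR 1 = 1
g15 = g5 NAND g12 = 1 NAND 1 = 0
g16 = g12 XOR g15 = 1 XOR 0 = 1

g6 = 1; g16 = 1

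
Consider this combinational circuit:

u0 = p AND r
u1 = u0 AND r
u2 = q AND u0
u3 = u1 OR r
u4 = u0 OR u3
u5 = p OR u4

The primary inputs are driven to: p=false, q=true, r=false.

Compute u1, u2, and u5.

u0 = p AND r = false AND false = false
u1 = u0 AND r = false AND false = false
u2 = q AND u0 = true AND false = false
u3 = u1 OR r = false OR false = false
u4 = u0 OR u3 = false OR false = false
u5 = p OR u4 = false OR false = false

u1 = false  u2 = false  u5 = false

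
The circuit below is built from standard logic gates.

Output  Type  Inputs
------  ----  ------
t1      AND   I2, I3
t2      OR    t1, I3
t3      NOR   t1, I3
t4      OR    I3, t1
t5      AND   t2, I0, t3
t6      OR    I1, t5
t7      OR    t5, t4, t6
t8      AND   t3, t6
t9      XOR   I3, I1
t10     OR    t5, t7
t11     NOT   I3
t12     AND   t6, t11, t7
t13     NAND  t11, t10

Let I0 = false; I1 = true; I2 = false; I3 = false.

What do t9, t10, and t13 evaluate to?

t9 = true, t10 = true, t13 = false

t1 = I2 AND I3 = false AND false = false
t2 = t1 OR I3 = false OR false = false
t3 = t1 NOR I3 = false NOR false = true
t4 = I3 OR t1 = false OR false = false
t5 = t2 AND I0 AND t3 = false AND false AND true = false
t6 = I1 OR t5 = true OR false = true
t7 = t5 OR t4 OR t6 = false OR false OR true = true
t9 = I3 XOR I1 = false XOR true = true
t10 = t5 OR t7 = false OR true = true
t11 = NOT I3 = NOT false = true
t13 = t11 NAND t10 = true NAND true = false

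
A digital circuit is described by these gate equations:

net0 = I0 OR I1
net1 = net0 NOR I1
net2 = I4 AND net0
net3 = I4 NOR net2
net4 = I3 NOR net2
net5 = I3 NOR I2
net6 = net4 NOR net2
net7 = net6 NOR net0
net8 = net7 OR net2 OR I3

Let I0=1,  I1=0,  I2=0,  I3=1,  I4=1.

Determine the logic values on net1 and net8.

net1 = 0, net8 = 1

net0 = I0 OR I1 = 1 OR 0 = 1
net1 = net0 NOR I1 = 1 NOR 0 = 0
net2 = I4 AND net0 = 1 AND 1 = 1
net4 = I3 NOR net2 = 1 NOR 1 = 0
net6 = net4 NOR net2 = 0 NOR 1 = 0
net7 = net6 NOR net0 = 0 NOR 1 = 0
net8 = net7 OR net2 OR I3 = 0 OR 1 OR 1 = 1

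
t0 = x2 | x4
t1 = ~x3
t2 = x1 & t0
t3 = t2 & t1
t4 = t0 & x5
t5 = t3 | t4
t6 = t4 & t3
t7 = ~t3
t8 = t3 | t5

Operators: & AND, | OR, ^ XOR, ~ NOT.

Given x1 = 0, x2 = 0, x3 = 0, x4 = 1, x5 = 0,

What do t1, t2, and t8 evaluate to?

t1 = 1, t2 = 0, t8 = 0

t0 = x2 OR x4 = 0 OR 1 = 1
t1 = NOT x3 = NOT 0 = 1
t2 = x1 AND t0 = 0 AND 1 = 0
t3 = t2 AND t1 = 0 AND 1 = 0
t4 = t0 AND x5 = 1 AND 0 = 0
t5 = t3 OR t4 = 0 OR 0 = 0
t8 = t3 OR t5 = 0 OR 0 = 0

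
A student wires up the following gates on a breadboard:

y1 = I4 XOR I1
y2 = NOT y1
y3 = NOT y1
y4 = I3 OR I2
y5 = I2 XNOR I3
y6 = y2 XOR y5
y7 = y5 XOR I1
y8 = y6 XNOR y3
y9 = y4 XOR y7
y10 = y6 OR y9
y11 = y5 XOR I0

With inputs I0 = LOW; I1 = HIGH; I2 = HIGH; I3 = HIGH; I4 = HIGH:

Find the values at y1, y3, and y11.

y1 = LOW, y3 = HIGH, y11 = HIGH

y1 = I4 XOR I1 = HIGH XOR HIGH = LOW
y3 = NOT y1 = NOT LOW = HIGH
y5 = I2 XNOR I3 = HIGH XNOR HIGH = HIGH
y11 = y5 XOR I0 = HIGH XOR LOW = HIGH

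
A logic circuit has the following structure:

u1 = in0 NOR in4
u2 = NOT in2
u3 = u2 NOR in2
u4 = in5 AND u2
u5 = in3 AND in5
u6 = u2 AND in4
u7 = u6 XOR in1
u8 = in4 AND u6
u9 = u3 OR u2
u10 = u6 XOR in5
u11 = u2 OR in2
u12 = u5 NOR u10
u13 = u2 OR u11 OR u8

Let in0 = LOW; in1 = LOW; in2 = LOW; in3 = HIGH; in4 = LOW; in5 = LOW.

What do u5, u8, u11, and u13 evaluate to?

u5 = LOW, u8 = LOW, u11 = HIGH, u13 = HIGH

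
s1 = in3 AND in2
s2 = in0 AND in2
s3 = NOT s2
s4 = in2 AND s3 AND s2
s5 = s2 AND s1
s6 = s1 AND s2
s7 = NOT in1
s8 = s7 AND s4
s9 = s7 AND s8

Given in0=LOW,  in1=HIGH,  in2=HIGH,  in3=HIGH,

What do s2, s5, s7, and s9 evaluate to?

s1 = in3 AND in2 = HIGH AND HIGH = HIGH
s2 = in0 AND in2 = LOW AND HIGH = LOW
s3 = NOT s2 = NOT LOW = HIGH
s4 = in2 AND s3 AND s2 = HIGH AND HIGH AND LOW = LOW
s5 = s2 AND s1 = LOW AND HIGH = LOW
s7 = NOT in1 = NOT HIGH = LOW
s8 = s7 AND s4 = LOW AND LOW = LOW
s9 = s7 AND s8 = LOW AND LOW = LOW

s2 = LOW  s5 = LOW  s7 = LOW  s9 = LOW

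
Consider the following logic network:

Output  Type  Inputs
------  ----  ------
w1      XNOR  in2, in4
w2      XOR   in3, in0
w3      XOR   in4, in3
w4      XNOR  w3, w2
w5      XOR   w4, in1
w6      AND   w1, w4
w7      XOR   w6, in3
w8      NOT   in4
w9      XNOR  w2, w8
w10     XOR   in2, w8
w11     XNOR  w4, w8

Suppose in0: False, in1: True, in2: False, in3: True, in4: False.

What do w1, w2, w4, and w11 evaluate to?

w1 = True, w2 = True, w4 = True, w11 = True

w1 = in2 XNOR in4 = False XNOR False = True
w2 = in3 XOR in0 = True XOR False = True
w3 = in4 XOR in3 = False XOR True = True
w4 = w3 XNOR w2 = True XNOR True = True
w8 = NOT in4 = NOT False = True
w11 = w4 XNOR w8 = True XNOR True = True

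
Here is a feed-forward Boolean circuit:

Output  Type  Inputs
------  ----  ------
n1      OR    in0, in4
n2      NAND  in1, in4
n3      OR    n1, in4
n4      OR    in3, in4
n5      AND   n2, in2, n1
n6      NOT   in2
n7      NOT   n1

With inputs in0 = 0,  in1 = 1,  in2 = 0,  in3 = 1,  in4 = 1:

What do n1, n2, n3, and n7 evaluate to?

n1 = 1, n2 = 0, n3 = 1, n7 = 0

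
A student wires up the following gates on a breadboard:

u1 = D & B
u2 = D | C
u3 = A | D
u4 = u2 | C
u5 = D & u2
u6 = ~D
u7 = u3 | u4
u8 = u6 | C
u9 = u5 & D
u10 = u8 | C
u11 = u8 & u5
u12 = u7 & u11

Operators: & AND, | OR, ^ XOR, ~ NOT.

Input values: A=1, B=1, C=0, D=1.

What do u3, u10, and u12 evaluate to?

u3 = 1  u10 = 0  u12 = 0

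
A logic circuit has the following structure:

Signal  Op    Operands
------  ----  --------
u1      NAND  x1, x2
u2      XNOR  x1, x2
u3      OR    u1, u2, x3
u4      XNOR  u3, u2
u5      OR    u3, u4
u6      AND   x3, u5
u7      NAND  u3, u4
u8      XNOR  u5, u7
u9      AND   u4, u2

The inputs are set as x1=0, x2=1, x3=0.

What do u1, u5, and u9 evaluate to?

u1 = 1, u5 = 1, u9 = 0

u1 = x1 NAND x2 = 0 NAND 1 = 1
u2 = x1 XNOR x2 = 0 XNOR 1 = 0
u3 = u1 OR u2 OR x3 = 1 OR 0 OR 0 = 1
u4 = u3 XNOR u2 = 1 XNOR 0 = 0
u5 = u3 OR u4 = 1 OR 0 = 1
u9 = u4 AND u2 = 0 AND 0 = 0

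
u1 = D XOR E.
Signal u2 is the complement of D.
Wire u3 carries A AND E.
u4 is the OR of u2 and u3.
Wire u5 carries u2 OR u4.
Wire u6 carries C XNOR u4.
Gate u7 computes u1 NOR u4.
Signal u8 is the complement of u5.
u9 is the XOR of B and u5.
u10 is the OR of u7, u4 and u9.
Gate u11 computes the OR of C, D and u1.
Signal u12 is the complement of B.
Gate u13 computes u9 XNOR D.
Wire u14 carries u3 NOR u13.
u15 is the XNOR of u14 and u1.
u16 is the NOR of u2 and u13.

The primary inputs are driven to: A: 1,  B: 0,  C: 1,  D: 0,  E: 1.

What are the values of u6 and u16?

u2 = NOT D = NOT 0 = 1
u3 = A AND E = 1 AND 1 = 1
u4 = u2 OR u3 = 1 OR 1 = 1
u5 = u2 OR u4 = 1 OR 1 = 1
u6 = C XNOR u4 = 1 XNOR 1 = 1
u9 = B XOR u5 = 0 XOR 1 = 1
u13 = u9 XNOR D = 1 XNOR 0 = 0
u16 = u2 NOR u13 = 1 NOR 0 = 0

u6 = 1  u16 = 0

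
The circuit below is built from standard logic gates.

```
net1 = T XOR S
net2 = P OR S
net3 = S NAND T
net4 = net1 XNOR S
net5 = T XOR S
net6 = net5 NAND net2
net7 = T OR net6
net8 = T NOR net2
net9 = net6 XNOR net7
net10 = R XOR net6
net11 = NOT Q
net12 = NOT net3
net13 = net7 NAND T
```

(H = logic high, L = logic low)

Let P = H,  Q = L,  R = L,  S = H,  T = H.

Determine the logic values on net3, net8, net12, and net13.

net3 = L  net8 = L  net12 = H  net13 = L

net2 = P OR S = H OR H = H
net3 = S NAND T = H NAND H = L
net5 = T XOR S = H XOR H = L
net6 = net5 NAND net2 = L NAND H = H
net7 = T OR net6 = H OR H = H
net8 = T NOR net2 = H NOR H = L
net12 = NOT net3 = NOT L = H
net13 = net7 NAND T = H NAND H = L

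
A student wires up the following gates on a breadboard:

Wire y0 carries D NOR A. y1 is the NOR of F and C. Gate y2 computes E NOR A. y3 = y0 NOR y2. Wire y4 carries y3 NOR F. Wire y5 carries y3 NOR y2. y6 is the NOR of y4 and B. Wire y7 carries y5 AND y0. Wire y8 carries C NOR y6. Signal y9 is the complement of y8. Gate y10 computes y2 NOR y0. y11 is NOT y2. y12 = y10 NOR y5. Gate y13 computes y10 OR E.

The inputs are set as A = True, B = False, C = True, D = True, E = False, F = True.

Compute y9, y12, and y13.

y9 = True  y12 = False  y13 = True

y0 = D NOR A = True NOR True = False
y2 = E NOR A = False NOR True = False
y3 = y0 NOR y2 = False NOR False = True
y4 = y3 NOR F = True NOR True = False
y5 = y3 NOR y2 = True NOR False = False
y6 = y4 NOR B = False NOR False = True
y8 = C NOR y6 = True NOR True = False
y9 = NOT y8 = NOT False = True
y10 = y2 NOR y0 = False NOR False = True
y12 = y10 NOR y5 = True NOR False = False
y13 = y10 OR E = True OR False = True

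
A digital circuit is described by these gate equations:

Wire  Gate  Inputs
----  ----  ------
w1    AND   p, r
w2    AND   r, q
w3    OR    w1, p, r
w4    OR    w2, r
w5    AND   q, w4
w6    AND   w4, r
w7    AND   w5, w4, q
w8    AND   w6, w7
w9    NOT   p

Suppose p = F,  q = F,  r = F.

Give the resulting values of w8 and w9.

w8 = F, w9 = T

w2 = r AND q = F AND F = F
w4 = w2 OR r = F OR F = F
w5 = q AND w4 = F AND F = F
w6 = w4 AND r = F AND F = F
w7 = w5 AND w4 AND q = F AND F AND F = F
w8 = w6 AND w7 = F AND F = F
w9 = NOT p = NOT F = T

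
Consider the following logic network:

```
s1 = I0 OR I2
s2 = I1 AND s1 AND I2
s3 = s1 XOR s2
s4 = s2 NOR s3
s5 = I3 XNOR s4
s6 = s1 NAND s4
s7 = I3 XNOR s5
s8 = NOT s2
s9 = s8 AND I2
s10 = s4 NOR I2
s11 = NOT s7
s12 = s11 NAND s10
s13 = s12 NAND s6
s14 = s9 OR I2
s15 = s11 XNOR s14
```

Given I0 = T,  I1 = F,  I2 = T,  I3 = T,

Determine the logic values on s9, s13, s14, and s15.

s9 = T  s13 = F  s14 = T  s15 = T

s1 = I0 OR I2 = T OR T = T
s2 = I1 AND s1 AND I2 = F AND T AND T = F
s3 = s1 XOR s2 = T XOR F = T
s4 = s2 NOR s3 = F NOR T = F
s5 = I3 XNOR s4 = T XNOR F = F
s6 = s1 NAND s4 = T NAND F = T
s7 = I3 XNOR s5 = T XNOR F = F
s8 = NOT s2 = NOT F = T
s9 = s8 AND I2 = T AND T = T
s10 = s4 NOR I2 = F NOR T = F
s11 = NOT s7 = NOT F = T
s12 = s11 NAND s10 = T NAND F = T
s13 = s12 NAND s6 = T NAND T = F
s14 = s9 OR I2 = T OR T = T
s15 = s11 XNOR s14 = T XNOR T = T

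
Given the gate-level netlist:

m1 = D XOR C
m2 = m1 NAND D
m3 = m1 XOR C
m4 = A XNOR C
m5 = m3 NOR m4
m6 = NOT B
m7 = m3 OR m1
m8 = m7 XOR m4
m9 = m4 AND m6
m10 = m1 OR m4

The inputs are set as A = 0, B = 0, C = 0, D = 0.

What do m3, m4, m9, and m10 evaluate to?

m1 = D XOR C = 0 XOR 0 = 0
m3 = m1 XOR C = 0 XOR 0 = 0
m4 = A XNOR C = 0 XNOR 0 = 1
m6 = NOT B = NOT 0 = 1
m9 = m4 AND m6 = 1 AND 1 = 1
m10 = m1 OR m4 = 0 OR 1 = 1

m3 = 0  m4 = 1  m9 = 1  m10 = 1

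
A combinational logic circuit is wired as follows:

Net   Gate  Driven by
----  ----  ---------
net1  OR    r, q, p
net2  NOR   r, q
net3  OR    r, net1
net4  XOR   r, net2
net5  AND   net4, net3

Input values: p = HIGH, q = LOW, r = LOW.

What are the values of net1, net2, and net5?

net1 = r OR q OR p = LOW OR LOW OR HIGH = HIGH
net2 = r NOR q = LOW NOR LOW = HIGH
net3 = r OR net1 = LOW OR HIGH = HIGH
net4 = r XOR net2 = LOW XOR HIGH = HIGH
net5 = net4 AND net3 = HIGH AND HIGH = HIGH

net1 = HIGH, net2 = HIGH, net5 = HIGH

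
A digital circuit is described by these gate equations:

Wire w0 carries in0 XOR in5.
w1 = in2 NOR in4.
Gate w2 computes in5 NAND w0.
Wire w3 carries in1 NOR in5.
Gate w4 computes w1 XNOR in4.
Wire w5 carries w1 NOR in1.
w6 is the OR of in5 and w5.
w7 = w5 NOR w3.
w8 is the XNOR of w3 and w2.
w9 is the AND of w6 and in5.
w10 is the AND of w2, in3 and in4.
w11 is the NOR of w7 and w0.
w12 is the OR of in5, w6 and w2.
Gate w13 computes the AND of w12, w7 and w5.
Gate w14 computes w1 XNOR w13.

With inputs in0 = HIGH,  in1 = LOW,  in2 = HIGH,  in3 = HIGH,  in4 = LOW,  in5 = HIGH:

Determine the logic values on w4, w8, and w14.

w4 = HIGH, w8 = LOW, w14 = HIGH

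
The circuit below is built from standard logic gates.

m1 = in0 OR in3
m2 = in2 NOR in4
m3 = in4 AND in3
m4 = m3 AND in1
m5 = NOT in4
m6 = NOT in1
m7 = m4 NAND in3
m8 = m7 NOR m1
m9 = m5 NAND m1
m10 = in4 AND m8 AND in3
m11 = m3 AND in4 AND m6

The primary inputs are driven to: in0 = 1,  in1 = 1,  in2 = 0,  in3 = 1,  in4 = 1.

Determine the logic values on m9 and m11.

m9 = 1; m11 = 0

m1 = in0 OR in3 = 1 OR 1 = 1
m3 = in4 AND in3 = 1 AND 1 = 1
m5 = NOT in4 = NOT 1 = 0
m6 = NOT in1 = NOT 1 = 0
m9 = m5 NAND m1 = 0 NAND 1 = 1
m11 = m3 AND in4 AND m6 = 1 AND 1 AND 0 = 0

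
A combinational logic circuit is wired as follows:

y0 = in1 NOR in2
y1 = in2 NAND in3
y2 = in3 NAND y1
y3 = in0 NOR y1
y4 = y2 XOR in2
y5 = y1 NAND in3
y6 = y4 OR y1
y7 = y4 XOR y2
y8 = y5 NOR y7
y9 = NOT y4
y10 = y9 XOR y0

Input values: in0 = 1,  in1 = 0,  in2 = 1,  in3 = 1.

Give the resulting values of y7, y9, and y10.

y7 = 1; y9 = 1; y10 = 1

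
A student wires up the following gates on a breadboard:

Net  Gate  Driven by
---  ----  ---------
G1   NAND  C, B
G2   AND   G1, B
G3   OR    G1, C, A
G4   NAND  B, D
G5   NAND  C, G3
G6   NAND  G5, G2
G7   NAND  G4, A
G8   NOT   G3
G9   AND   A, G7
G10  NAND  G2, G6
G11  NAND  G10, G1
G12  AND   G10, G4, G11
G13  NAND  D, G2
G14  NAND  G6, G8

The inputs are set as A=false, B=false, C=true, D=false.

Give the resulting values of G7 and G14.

G7 = true, G14 = true

G1 = C NAND B = true NAND false = true
G2 = G1 AND B = true AND false = false
G3 = G1 OR C OR A = true OR true OR false = true
G4 = B NAND D = false NAND false = true
G5 = C NAND G3 = true NAND true = false
G6 = G5 NAND G2 = false NAND false = true
G7 = G4 NAND A = true NAND false = true
G8 = NOT G3 = NOT true = false
G14 = G6 NAND G8 = true NAND false = true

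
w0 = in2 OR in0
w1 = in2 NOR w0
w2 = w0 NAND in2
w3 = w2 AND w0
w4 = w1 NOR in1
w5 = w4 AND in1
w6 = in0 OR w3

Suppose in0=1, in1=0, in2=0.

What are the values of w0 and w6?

w0 = in2 OR in0 = 0 OR 1 = 1
w2 = w0 NAND in2 = 1 NAND 0 = 1
w3 = w2 AND w0 = 1 AND 1 = 1
w6 = in0 OR w3 = 1 OR 1 = 1

w0 = 1, w6 = 1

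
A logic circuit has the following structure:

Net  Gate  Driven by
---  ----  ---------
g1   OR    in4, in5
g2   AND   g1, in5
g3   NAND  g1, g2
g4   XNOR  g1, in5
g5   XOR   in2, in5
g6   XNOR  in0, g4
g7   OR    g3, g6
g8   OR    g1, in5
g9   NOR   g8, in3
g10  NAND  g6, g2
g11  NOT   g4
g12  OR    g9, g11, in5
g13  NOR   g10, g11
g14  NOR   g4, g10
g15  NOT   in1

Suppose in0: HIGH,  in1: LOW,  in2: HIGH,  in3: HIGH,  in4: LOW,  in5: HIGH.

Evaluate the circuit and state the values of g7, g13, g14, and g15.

g1 = in4 OR in5 = LOW OR HIGH = HIGH
g2 = g1 AND in5 = HIGH AND HIGH = HIGH
g3 = g1 NAND g2 = HIGH NAND HIGH = LOW
g4 = g1 XNOR in5 = HIGH XNOR HIGH = HIGH
g6 = in0 XNOR g4 = HIGH XNOR HIGH = HIGH
g7 = g3 OR g6 = LOW OR HIGH = HIGH
g10 = g6 NAND g2 = HIGH NAND HIGH = LOW
g11 = NOT g4 = NOT HIGH = LOW
g13 = g10 NOR g11 = LOW NOR LOW = HIGH
g14 = g4 NOR g10 = HIGH NOR LOW = LOW
g15 = NOT in1 = NOT LOW = HIGH

g7 = HIGH, g13 = HIGH, g14 = LOW, g15 = HIGH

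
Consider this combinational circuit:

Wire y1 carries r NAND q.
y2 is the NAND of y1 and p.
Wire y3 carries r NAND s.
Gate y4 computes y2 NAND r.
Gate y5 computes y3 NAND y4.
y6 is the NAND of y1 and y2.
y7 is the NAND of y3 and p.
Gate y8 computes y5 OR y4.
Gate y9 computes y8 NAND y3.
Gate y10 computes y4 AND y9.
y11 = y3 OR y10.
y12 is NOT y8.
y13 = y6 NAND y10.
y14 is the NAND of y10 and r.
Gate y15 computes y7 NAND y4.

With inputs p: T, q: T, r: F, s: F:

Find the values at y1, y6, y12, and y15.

y1 = T  y6 = T  y12 = F  y15 = T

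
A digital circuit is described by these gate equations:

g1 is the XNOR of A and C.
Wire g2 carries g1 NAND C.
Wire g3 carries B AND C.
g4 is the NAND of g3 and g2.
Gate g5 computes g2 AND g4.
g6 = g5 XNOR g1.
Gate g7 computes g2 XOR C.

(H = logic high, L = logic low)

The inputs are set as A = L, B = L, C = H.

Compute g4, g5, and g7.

g4 = H, g5 = H, g7 = L

g1 = A XNOR C = L XNOR H = L
g2 = g1 NAND C = L NAND H = H
g3 = B AND C = L AND H = L
g4 = g3 NAND g2 = L NAND H = H
g5 = g2 AND g4 = H AND H = H
g7 = g2 XOR C = H XOR H = L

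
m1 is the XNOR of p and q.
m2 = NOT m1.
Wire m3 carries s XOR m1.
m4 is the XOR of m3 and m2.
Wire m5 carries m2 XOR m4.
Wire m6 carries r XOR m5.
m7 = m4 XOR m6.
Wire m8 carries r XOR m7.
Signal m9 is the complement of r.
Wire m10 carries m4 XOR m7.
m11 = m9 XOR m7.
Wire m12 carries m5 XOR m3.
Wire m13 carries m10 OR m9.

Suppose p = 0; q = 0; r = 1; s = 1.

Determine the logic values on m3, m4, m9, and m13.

m3 = 0  m4 = 0  m9 = 0  m13 = 1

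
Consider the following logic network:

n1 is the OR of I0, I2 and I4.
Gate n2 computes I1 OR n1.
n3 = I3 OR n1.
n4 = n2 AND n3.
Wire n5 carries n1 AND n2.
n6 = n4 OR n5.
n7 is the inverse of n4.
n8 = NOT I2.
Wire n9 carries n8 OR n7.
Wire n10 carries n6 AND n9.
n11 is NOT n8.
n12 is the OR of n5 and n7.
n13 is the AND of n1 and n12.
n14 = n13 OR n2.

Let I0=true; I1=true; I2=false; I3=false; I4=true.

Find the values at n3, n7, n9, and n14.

n3 = true, n7 = false, n9 = true, n14 = true

n1 = I0 OR I2 OR I4 = true OR false OR true = true
n2 = I1 OR n1 = true OR true = true
n3 = I3 OR n1 = false OR true = true
n4 = n2 AND n3 = true AND true = true
n5 = n1 AND n2 = true AND true = true
n7 = NOT n4 = NOT true = false
n8 = NOT I2 = NOT false = true
n9 = n8 OR n7 = true OR false = true
n12 = n5 OR n7 = true OR false = true
n13 = n1 AND n12 = true AND true = true
n14 = n13 OR n2 = true OR true = true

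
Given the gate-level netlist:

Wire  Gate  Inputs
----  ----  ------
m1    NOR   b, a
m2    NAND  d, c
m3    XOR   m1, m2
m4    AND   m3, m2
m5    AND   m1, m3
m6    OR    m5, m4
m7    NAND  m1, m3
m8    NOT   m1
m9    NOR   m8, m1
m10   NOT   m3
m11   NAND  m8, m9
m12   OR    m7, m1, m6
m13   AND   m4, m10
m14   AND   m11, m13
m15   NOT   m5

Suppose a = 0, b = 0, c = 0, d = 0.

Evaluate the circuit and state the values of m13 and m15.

m13 = 0  m15 = 1

m1 = b NOR a = 0 NOR 0 = 1
m2 = d NAND c = 0 NAND 0 = 1
m3 = m1 XOR m2 = 1 XOR 1 = 0
m4 = m3 AND m2 = 0 AND 1 = 0
m5 = m1 AND m3 = 1 AND 0 = 0
m10 = NOT m3 = NOT 0 = 1
m13 = m4 AND m10 = 0 AND 1 = 0
m15 = NOT m5 = NOT 0 = 1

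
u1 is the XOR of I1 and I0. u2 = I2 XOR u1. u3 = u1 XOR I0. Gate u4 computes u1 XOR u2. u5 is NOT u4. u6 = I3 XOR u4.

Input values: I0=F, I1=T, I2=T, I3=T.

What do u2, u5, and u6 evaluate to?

u2 = F, u5 = F, u6 = F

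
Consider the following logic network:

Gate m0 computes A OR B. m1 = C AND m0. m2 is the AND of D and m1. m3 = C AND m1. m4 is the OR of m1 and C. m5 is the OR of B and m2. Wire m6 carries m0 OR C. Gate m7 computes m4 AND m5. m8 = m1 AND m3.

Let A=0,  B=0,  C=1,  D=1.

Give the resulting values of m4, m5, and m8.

m4 = 1, m5 = 0, m8 = 0

m0 = A OR B = 0 OR 0 = 0
m1 = C AND m0 = 1 AND 0 = 0
m2 = D AND m1 = 1 AND 0 = 0
m3 = C AND m1 = 1 AND 0 = 0
m4 = m1 OR C = 0 OR 1 = 1
m5 = B OR m2 = 0 OR 0 = 0
m8 = m1 AND m3 = 0 AND 0 = 0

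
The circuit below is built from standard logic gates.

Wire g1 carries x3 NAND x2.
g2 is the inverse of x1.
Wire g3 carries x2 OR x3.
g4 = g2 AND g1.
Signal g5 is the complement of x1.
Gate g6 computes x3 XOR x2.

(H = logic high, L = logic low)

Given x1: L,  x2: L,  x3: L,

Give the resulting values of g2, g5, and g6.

g2 = NOT x1 = NOT L = H
g5 = NOT x1 = NOT L = H
g6 = x3 XOR x2 = L XOR L = L

g2 = H, g5 = H, g6 = L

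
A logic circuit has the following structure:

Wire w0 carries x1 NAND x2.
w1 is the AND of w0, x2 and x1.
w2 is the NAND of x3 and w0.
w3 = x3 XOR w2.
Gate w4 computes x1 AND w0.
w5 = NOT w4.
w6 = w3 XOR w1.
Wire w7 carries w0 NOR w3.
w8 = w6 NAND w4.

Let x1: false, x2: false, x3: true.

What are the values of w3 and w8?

w3 = true, w8 = true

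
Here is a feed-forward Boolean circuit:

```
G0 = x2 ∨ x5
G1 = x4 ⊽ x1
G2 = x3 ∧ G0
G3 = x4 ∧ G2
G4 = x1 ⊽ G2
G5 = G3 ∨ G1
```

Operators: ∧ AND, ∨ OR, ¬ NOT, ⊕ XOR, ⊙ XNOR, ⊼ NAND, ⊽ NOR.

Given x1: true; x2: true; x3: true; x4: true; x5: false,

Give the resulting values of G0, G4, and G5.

G0 = true, G4 = false, G5 = true

G0 = x2 OR x5 = true OR false = true
G1 = x4 NOR x1 = true NOR true = false
G2 = x3 AND G0 = true AND true = true
G3 = x4 AND G2 = true AND true = true
G4 = x1 NOR G2 = true NOR true = false
G5 = G3 OR G1 = true OR false = true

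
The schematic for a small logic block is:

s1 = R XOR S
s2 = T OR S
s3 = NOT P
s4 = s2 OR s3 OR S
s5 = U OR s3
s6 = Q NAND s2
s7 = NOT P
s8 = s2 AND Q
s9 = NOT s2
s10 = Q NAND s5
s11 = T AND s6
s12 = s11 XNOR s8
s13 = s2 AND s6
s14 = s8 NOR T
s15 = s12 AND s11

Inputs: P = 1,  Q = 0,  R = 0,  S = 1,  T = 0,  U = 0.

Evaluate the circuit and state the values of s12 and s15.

s12 = 1; s15 = 0

s2 = T OR S = 0 OR 1 = 1
s6 = Q NAND s2 = 0 NAND 1 = 1
s8 = s2 AND Q = 1 AND 0 = 0
s11 = T AND s6 = 0 AND 1 = 0
s12 = s11 XNOR s8 = 0 XNOR 0 = 1
s15 = s12 AND s11 = 1 AND 0 = 0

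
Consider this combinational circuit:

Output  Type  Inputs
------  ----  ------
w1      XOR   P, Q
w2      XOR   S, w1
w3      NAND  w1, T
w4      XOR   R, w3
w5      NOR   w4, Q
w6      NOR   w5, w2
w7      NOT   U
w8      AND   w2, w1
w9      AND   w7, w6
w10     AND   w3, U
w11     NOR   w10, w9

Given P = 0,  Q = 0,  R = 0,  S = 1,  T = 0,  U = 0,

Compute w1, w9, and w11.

w1 = P XOR Q = 0 XOR 0 = 0
w2 = S XOR w1 = 1 XOR 0 = 1
w3 = w1 NAND T = 0 NAND 0 = 1
w4 = R XOR w3 = 0 XOR 1 = 1
w5 = w4 NOR Q = 1 NOR 0 = 0
w6 = w5 NOR w2 = 0 NOR 1 = 0
w7 = NOT U = NOT 0 = 1
w9 = w7 AND w6 = 1 AND 0 = 0
w10 = w3 AND U = 1 AND 0 = 0
w11 = w10 NOR w9 = 0 NOR 0 = 1

w1 = 0; w9 = 0; w11 = 1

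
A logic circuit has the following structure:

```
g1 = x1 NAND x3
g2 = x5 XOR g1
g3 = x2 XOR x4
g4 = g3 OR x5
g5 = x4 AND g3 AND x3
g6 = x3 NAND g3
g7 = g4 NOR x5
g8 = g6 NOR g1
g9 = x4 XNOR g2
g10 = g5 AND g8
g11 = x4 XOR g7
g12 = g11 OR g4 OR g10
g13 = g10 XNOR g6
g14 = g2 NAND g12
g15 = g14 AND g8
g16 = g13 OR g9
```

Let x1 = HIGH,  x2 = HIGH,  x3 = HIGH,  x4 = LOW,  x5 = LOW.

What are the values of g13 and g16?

g13 = HIGH, g16 = HIGH

g1 = x1 NAND x3 = HIGH NAND HIGH = LOW
g2 = x5 XOR g1 = LOW XOR LOW = LOW
g3 = x2 XOR x4 = HIGH XOR LOW = HIGH
g5 = x4 AND g3 AND x3 = LOW AND HIGH AND HIGH = LOW
g6 = x3 NAND g3 = HIGH NAND HIGH = LOW
g8 = g6 NOR g1 = LOW NOR LOW = HIGH
g9 = x4 XNOR g2 = LOW XNOR LOW = HIGH
g10 = g5 AND g8 = LOW AND HIGH = LOW
g13 = g10 XNOR g6 = LOW XNOR LOW = HIGH
g16 = g13 OR g9 = HIGH OR HIGH = HIGH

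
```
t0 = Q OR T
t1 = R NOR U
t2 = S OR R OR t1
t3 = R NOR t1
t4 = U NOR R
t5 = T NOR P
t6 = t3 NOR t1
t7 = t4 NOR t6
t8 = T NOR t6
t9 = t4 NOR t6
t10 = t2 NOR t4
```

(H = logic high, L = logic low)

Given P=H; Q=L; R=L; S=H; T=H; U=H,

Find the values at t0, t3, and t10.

t0 = H, t3 = H, t10 = L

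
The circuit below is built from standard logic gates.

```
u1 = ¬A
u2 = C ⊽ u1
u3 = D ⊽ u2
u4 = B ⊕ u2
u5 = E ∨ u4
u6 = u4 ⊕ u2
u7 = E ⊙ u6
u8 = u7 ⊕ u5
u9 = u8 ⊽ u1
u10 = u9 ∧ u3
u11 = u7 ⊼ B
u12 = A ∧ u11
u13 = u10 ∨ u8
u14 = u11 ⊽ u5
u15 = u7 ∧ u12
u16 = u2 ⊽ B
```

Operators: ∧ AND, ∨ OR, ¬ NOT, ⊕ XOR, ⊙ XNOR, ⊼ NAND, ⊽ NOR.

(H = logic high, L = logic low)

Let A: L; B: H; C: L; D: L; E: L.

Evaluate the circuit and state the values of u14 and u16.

u14 = L; u16 = L

u1 = NOT A = NOT L = H
u2 = C NOR u1 = L NOR H = L
u4 = B XOR u2 = H XOR L = H
u5 = E OR u4 = L OR H = H
u6 = u4 XOR u2 = H XOR L = H
u7 = E XNOR u6 = L XNOR H = L
u11 = u7 NAND B = L NAND H = H
u14 = u11 NOR u5 = H NOR H = L
u16 = u2 NOR B = L NOR H = L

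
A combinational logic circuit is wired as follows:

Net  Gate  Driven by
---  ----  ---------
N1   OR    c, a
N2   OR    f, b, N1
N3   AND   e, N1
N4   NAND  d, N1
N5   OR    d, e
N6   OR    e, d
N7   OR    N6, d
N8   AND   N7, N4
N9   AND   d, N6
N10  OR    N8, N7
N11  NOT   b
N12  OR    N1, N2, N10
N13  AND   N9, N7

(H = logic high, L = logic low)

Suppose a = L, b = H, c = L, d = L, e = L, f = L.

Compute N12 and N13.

N12 = H, N13 = L

N1 = c OR a = L OR L = L
N2 = f OR b OR N1 = L OR H OR L = H
N4 = d NAND N1 = L NAND L = H
N6 = e OR d = L OR L = L
N7 = N6 OR d = L OR L = L
N8 = N7 AND N4 = L AND H = L
N9 = d AND N6 = L AND L = L
N10 = N8 OR N7 = L OR L = L
N12 = N1 OR N2 OR N10 = L OR H OR L = H
N13 = N9 AND N7 = L AND L = L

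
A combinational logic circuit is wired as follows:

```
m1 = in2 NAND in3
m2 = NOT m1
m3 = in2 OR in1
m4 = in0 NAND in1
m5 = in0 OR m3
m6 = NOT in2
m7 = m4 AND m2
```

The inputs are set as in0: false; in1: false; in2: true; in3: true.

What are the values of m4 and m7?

m1 = in2 NAND in3 = true NAND true = false
m2 = NOT m1 = NOT false = true
m4 = in0 NAND in1 = false NAND false = true
m7 = m4 AND m2 = true AND true = true

m4 = true; m7 = true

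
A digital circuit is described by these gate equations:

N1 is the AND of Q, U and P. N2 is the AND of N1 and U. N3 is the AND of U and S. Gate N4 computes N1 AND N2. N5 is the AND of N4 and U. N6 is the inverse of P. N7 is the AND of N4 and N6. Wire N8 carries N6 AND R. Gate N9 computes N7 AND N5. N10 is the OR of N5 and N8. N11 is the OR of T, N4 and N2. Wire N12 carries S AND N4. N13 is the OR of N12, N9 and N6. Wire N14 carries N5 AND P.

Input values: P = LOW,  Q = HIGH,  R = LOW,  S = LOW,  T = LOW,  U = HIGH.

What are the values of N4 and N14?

N4 = LOW, N14 = LOW

N1 = Q AND U AND P = HIGH AND HIGH AND LOW = LOW
N2 = N1 AND U = LOW AND HIGH = LOW
N4 = N1 AND N2 = LOW AND LOW = LOW
N5 = N4 AND U = LOW AND HIGH = LOW
N14 = N5 AND P = LOW AND LOW = LOW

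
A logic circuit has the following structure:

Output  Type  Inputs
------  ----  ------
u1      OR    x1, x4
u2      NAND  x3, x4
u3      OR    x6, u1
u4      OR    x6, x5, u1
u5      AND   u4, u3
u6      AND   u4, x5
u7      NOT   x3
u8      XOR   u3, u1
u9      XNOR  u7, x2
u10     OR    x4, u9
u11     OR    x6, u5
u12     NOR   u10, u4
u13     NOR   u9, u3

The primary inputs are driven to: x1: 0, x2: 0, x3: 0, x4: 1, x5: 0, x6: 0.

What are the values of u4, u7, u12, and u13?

u4 = 1  u7 = 1  u12 = 0  u13 = 0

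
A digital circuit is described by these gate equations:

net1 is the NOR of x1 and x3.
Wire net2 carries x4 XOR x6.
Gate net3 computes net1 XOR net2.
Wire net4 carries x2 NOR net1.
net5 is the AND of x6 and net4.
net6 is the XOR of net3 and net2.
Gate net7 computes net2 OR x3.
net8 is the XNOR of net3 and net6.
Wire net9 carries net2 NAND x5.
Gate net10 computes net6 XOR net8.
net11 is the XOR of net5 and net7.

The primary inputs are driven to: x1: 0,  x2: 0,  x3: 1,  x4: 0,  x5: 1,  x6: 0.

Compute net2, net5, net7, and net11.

net1 = x1 NOR x3 = 0 NOR 1 = 0
net2 = x4 XOR x6 = 0 XOR 0 = 0
net4 = x2 NOR net1 = 0 NOR 0 = 1
net5 = x6 AND net4 = 0 AND 1 = 0
net7 = net2 OR x3 = 0 OR 1 = 1
net11 = net5 XOR net7 = 0 XOR 1 = 1

net2 = 0  net5 = 0  net7 = 1  net11 = 1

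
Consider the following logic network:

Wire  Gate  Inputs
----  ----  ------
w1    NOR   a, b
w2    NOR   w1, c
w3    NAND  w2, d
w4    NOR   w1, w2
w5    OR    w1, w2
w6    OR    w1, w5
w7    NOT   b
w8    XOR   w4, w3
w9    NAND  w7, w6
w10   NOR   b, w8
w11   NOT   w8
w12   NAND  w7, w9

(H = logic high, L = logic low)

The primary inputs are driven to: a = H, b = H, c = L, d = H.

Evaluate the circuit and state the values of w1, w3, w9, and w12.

w1 = a NOR b = H NOR H = L
w2 = w1 NOR c = L NOR L = H
w3 = w2 NAND d = H NAND H = L
w5 = w1 OR w2 = L OR H = H
w6 = w1 OR w5 = L OR H = H
w7 = NOT b = NOT H = L
w9 = w7 NAND w6 = L NAND H = H
w12 = w7 NAND w9 = L NAND H = H

w1 = L  w3 = L  w9 = H  w12 = H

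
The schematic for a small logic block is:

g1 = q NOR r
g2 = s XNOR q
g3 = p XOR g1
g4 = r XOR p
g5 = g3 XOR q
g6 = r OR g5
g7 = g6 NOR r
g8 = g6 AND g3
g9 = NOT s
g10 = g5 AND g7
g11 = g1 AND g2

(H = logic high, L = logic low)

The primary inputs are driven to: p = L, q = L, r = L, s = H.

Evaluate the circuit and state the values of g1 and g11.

g1 = H, g11 = L

g1 = q NOR r = L NOR L = H
g2 = s XNOR q = H XNOR L = L
g11 = g1 AND g2 = H AND L = L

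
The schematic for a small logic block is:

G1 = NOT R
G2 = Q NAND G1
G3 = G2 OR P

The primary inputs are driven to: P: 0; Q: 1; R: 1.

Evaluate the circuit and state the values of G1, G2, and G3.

G1 = NOT R = NOT 1 = 0
G2 = Q NAND G1 = 1 NAND 0 = 1
G3 = G2 OR P = 1 OR 0 = 1

G1 = 0; G2 = 1; G3 = 1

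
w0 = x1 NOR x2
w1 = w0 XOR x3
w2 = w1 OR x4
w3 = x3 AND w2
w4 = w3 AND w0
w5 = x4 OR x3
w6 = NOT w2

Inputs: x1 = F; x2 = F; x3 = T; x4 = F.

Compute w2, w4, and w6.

w2 = F, w4 = F, w6 = T

w0 = x1 NOR x2 = F NOR F = T
w1 = w0 XOR x3 = T XOR T = F
w2 = w1 OR x4 = F OR F = F
w3 = x3 AND w2 = T AND F = F
w4 = w3 AND w0 = F AND T = F
w6 = NOT w2 = NOT F = T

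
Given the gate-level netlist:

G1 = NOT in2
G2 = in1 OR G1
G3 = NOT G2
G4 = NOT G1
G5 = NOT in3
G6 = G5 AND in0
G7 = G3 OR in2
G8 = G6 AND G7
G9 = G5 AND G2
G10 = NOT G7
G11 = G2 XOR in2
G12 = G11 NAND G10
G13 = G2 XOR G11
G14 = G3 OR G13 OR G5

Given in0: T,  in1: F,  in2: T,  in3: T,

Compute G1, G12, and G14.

G1 = F, G12 = T, G14 = T

G1 = NOT in2 = NOT T = F
G2 = in1 OR G1 = F OR F = F
G3 = NOT G2 = NOT F = T
G5 = NOT in3 = NOT T = F
G7 = G3 OR in2 = T OR T = T
G10 = NOT G7 = NOT T = F
G11 = G2 XOR in2 = F XOR T = T
G12 = G11 NAND G10 = T NAND F = T
G13 = G2 XOR G11 = F XOR T = T
G14 = G3 OR G13 OR G5 = T OR T OR F = T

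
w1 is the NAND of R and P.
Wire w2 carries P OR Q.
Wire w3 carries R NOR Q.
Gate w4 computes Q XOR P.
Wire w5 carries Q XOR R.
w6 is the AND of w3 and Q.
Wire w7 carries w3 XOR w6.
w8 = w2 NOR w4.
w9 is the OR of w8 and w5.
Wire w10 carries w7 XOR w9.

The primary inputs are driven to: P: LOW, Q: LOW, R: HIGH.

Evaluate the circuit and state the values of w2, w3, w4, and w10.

w2 = P OR Q = LOW OR LOW = LOW
w3 = R NOR Q = HIGH NOR LOW = LOW
w4 = Q XOR P = LOW XOR LOW = LOW
w5 = Q XOR R = LOW XOR HIGH = HIGH
w6 = w3 AND Q = LOW AND LOW = LOW
w7 = w3 XOR w6 = LOW XOR LOW = LOW
w8 = w2 NOR w4 = LOW NOR LOW = HIGH
w9 = w8 OR w5 = HIGH OR HIGH = HIGH
w10 = w7 XOR w9 = LOW XOR HIGH = HIGH

w2 = LOW  w3 = LOW  w4 = LOW  w10 = HIGH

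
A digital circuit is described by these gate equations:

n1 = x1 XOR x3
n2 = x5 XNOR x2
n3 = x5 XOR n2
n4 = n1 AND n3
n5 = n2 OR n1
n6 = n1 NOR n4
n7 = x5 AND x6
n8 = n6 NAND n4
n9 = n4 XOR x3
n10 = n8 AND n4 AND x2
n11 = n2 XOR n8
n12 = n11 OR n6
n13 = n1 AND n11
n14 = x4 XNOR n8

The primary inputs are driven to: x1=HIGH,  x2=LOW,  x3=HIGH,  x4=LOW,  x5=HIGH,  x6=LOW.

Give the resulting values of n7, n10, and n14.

n1 = x1 XOR x3 = HIGH XOR HIGH = LOW
n2 = x5 XNOR x2 = HIGH XNOR LOW = LOW
n3 = x5 XOR n2 = HIGH XOR LOW = HIGH
n4 = n1 AND n3 = LOW AND HIGH = LOW
n6 = n1 NOR n4 = LOW NOR LOW = HIGH
n7 = x5 AND x6 = HIGH AND LOW = LOW
n8 = n6 NAND n4 = HIGH NAND LOW = HIGH
n10 = n8 AND n4 AND x2 = HIGH AND LOW AND LOW = LOW
n14 = x4 XNOR n8 = LOW XNOR HIGH = LOW

n7 = LOW; n10 = LOW; n14 = LOW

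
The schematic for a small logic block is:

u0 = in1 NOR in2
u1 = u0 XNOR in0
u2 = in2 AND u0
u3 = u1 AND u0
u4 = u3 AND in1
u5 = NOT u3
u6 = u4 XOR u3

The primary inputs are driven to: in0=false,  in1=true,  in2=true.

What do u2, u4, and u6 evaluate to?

u2 = false, u4 = false, u6 = false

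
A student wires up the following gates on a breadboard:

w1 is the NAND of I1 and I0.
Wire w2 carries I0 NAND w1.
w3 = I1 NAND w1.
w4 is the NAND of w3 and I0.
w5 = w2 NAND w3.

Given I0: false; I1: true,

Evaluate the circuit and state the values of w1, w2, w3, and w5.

w1 = I1 NAND I0 = true NAND false = true
w2 = I0 NAND w1 = false NAND true = true
w3 = I1 NAND w1 = true NAND true = false
w5 = w2 NAND w3 = true NAND false = true

w1 = true, w2 = true, w3 = false, w5 = true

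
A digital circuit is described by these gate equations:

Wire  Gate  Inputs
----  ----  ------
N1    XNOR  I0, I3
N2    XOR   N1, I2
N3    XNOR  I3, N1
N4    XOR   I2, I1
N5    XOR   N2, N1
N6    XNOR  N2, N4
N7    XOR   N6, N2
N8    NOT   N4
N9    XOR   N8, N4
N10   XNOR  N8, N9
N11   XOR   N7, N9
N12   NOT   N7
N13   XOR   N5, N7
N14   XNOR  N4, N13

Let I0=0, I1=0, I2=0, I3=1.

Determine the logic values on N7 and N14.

N7 = 1; N14 = 0

N1 = I0 XNOR I3 = 0 XNOR 1 = 0
N2 = N1 XOR I2 = 0 XOR 0 = 0
N4 = I2 XOR I1 = 0 XOR 0 = 0
N5 = N2 XOR N1 = 0 XOR 0 = 0
N6 = N2 XNOR N4 = 0 XNOR 0 = 1
N7 = N6 XOR N2 = 1 XOR 0 = 1
N13 = N5 XOR N7 = 0 XOR 1 = 1
N14 = N4 XNOR N13 = 0 XNOR 1 = 0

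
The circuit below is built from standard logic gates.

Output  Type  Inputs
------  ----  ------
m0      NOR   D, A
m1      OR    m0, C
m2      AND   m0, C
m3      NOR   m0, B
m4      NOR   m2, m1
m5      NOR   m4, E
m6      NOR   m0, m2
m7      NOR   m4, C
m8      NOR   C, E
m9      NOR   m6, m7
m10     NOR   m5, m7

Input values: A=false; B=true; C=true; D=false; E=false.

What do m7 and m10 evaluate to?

m7 = false; m10 = false

m0 = D NOR A = false NOR false = true
m1 = m0 OR C = true OR true = true
m2 = m0 AND C = true AND true = true
m4 = m2 NOR m1 = true NOR true = false
m5 = m4 NOR E = false NOR false = true
m7 = m4 NOR C = false NOR true = false
m10 = m5 NOR m7 = true NOR false = false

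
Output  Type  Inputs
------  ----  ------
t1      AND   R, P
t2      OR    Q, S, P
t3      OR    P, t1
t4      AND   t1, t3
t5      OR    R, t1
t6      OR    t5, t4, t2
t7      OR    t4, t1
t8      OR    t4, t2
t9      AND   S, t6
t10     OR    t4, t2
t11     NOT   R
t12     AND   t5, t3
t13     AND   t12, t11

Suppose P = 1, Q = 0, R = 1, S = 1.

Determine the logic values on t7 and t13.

t1 = R AND P = 1 AND 1 = 1
t3 = P OR t1 = 1 OR 1 = 1
t4 = t1 AND t3 = 1 AND 1 = 1
t5 = R OR t1 = 1 OR 1 = 1
t7 = t4 OR t1 = 1 OR 1 = 1
t11 = NOT R = NOT 1 = 0
t12 = t5 AND t3 = 1 AND 1 = 1
t13 = t12 AND t11 = 1 AND 0 = 0

t7 = 1; t13 = 0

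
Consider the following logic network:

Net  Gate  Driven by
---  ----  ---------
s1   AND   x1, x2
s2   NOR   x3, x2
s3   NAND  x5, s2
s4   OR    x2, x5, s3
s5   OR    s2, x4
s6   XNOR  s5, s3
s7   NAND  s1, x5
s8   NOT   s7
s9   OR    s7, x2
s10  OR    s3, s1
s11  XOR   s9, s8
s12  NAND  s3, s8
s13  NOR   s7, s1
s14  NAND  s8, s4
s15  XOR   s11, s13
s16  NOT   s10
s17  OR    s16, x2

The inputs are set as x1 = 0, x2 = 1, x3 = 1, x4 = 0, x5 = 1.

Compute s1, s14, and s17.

s1 = x1 AND x2 = 0 AND 1 = 0
s2 = x3 NOR x2 = 1 NOR 1 = 0
s3 = x5 NAND s2 = 1 NAND 0 = 1
s4 = x2 OR x5 OR s3 = 1 OR 1 OR 1 = 1
s7 = s1 NAND x5 = 0 NAND 1 = 1
s8 = NOT s7 = NOT 1 = 0
s10 = s3 OR s1 = 1 OR 0 = 1
s14 = s8 NAND s4 = 0 NAND 1 = 1
s16 = NOT s10 = NOT 1 = 0
s17 = s16 OR x2 = 0 OR 1 = 1

s1 = 0, s14 = 1, s17 = 1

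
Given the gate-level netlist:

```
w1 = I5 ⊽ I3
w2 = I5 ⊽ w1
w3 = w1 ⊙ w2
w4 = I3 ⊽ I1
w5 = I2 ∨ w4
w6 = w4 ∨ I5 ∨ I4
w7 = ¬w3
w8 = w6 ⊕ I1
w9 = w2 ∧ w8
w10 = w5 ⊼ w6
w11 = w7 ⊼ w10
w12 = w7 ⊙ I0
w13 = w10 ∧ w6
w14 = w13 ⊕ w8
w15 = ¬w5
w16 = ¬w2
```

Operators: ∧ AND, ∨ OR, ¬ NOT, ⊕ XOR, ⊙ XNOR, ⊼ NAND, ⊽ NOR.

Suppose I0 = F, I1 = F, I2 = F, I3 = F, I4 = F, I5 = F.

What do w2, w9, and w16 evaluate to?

w1 = I5 NOR I3 = F NOR F = T
w2 = I5 NOR w1 = F NOR T = F
w4 = I3 NOR I1 = F NOR F = T
w6 = w4 OR I5 OR I4 = T OR F OR F = T
w8 = w6 XOR I1 = T XOR F = T
w9 = w2 AND w8 = F AND T = F
w16 = NOT w2 = NOT F = T

w2 = F, w9 = F, w16 = T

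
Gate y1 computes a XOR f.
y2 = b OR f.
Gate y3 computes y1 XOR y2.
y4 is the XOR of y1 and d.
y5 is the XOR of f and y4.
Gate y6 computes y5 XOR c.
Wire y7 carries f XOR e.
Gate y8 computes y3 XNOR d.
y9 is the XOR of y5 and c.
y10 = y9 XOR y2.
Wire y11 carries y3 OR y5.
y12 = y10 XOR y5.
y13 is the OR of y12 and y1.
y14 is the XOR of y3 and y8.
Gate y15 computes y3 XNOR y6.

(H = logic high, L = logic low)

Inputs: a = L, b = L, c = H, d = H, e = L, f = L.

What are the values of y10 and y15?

y10 = L, y15 = H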